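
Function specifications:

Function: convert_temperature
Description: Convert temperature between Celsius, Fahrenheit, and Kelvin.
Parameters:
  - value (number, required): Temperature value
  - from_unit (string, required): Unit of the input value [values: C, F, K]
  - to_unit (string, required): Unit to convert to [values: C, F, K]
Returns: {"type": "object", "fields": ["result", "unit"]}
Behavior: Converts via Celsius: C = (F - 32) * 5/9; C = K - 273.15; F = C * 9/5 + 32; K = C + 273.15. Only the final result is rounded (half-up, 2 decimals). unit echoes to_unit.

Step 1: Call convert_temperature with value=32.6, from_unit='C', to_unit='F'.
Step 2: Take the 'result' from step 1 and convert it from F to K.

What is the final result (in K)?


Step 1: convert_temperature(value=32.6, from_unit=C, to_unit=F)
  Input already in C: 32.6
  To F: 32.6 * 9/5 + 32 = 90.68
  Round to 2 decimals: 90.68
  -> result = 90.68 F
Step 2: convert_temperature(value=90.68, from_unit=F, to_unit=K)
  To C: (90.68 - 32) * 5/9 = 32.6
  To K: 32.6 + 273.15 = 305.75
  Round to 2 decimals: 305.75
  -> result = 305.75 K
305.75 K


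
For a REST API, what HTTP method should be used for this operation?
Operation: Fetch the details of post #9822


GET = read, POST = create, PUT = update/replace, DELETE = remove
This operation is a read.
GET


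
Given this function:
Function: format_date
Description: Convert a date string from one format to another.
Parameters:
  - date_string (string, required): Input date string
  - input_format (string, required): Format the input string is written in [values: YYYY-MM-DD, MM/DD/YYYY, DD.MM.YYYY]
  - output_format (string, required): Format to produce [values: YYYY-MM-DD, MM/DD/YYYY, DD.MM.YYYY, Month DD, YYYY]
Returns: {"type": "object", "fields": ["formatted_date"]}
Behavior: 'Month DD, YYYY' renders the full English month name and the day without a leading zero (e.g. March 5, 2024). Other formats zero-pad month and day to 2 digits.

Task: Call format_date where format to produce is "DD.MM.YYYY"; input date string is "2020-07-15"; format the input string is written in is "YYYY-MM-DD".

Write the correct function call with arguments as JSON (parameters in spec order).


Mapping each described value to its parameter name:
  'Format to produce' -> output_format = "DD.MM.YYYY"
  'Input date string' -> date_string = "2020-07-15"
  'Format the input string is written in' -> input_format = "YYYY-MM-DD"
format_date({"date_string": "2020-07-15", "input_format": "YYYY-MM-DD", "output_format": "DD.MM.YYYY"})


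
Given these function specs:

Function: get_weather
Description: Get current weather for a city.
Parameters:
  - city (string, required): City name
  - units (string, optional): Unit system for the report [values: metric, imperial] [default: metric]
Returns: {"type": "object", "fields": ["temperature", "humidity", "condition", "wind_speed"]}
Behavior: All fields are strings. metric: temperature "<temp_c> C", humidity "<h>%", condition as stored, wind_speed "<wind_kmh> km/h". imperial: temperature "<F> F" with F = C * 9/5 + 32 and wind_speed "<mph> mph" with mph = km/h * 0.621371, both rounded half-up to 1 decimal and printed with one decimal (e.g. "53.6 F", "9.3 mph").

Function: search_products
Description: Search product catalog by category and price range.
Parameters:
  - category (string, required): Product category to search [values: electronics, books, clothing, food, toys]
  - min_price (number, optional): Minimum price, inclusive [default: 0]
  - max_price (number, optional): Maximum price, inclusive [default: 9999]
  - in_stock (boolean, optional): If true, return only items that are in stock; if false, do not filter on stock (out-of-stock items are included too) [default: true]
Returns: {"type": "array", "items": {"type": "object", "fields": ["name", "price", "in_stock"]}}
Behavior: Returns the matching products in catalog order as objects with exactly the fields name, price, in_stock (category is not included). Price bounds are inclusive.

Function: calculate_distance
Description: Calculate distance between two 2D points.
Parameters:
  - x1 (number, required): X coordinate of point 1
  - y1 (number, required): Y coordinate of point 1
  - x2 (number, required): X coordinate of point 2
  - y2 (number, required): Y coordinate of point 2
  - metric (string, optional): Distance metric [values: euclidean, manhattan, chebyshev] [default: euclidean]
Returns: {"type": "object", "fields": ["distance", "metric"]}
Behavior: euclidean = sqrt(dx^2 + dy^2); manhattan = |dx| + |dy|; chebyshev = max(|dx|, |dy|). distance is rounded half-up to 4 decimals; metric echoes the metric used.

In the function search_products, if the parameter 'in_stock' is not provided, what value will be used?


The search_products spec declares:
  - in_stock (boolean, optional): If true, return only items that are in stock; if false, do not filter on stock (out-of-stock items are included too) [default: true]
Default:
true


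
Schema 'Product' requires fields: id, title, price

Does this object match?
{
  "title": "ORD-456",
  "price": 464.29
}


Checking required fields...
Missing: id
Invalid - missing required field 'id'


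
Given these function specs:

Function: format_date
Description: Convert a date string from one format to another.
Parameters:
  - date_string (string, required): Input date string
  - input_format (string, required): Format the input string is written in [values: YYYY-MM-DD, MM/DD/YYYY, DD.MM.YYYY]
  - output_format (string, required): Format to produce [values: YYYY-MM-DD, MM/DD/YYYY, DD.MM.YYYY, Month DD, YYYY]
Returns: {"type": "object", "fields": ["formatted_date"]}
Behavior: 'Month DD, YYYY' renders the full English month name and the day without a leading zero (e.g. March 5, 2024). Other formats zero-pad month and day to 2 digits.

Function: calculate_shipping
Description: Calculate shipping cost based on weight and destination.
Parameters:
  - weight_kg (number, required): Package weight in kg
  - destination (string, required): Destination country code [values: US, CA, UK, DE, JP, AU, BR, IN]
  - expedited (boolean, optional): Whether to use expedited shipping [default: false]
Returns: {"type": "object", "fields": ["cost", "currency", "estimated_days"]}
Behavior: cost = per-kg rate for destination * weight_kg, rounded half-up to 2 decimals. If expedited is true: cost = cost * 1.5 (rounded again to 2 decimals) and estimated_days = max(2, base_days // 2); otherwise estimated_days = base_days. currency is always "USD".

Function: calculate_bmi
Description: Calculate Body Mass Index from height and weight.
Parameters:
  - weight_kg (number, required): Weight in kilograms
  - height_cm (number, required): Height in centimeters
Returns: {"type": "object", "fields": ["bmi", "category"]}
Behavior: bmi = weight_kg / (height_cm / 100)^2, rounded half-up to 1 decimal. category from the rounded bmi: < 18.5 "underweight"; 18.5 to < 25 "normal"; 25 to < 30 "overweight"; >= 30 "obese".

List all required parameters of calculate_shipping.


Parameters of calculate_shipping and their required/optional flag:
  weight_kg: required
  destination: required
  expedited: optional
destination, weight_kg


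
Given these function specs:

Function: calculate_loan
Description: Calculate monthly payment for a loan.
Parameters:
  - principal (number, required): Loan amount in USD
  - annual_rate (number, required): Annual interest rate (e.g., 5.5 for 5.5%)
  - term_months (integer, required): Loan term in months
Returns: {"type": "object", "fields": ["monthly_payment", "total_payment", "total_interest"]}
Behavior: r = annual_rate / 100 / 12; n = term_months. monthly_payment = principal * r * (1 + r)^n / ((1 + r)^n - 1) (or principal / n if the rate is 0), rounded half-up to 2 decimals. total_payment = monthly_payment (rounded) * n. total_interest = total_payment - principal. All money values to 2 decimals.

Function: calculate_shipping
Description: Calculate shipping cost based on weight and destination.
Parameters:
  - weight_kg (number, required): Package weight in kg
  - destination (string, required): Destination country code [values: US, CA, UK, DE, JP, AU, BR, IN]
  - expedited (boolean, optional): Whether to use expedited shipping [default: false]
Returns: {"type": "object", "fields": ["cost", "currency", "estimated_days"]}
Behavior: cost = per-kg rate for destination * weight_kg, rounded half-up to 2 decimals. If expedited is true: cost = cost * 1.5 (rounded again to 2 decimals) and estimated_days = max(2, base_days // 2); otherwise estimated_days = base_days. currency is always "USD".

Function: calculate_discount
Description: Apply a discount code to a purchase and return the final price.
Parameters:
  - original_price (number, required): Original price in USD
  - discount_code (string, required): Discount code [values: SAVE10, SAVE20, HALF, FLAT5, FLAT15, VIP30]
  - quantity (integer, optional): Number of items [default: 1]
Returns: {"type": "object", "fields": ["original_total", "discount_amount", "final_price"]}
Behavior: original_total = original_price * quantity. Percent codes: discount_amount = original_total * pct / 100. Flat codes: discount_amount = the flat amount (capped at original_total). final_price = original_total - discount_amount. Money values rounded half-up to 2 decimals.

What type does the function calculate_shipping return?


The calculate_shipping spec declares Returns: {"type": "object", "fields": ["cost", "currency", "estimated_days"]}
Type:
object


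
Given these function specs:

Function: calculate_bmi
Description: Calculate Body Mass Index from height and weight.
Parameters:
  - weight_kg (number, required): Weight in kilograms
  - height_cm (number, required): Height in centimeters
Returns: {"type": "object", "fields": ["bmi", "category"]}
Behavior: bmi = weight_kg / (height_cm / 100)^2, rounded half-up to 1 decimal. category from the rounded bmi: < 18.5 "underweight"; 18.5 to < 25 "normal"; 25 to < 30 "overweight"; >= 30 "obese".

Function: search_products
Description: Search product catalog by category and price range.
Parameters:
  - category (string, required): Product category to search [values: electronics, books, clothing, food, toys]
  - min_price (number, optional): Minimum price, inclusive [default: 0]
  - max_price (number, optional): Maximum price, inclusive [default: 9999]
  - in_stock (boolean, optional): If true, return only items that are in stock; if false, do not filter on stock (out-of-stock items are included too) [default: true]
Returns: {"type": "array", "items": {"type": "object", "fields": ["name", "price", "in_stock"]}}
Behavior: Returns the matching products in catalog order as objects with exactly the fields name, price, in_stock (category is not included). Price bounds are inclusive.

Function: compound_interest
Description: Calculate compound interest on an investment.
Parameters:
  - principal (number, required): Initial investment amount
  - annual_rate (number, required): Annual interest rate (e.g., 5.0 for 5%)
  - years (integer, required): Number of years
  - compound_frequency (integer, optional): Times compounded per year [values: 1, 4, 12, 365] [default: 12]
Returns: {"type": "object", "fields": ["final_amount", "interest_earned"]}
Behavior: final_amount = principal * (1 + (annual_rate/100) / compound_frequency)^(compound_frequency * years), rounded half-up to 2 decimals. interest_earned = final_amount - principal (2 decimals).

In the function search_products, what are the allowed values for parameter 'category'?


The search_products spec declares:
  - category (string, required): Product category to search [values: electronics, books, clothing, food, toys]
Allowed values:
electronics, books, clothing, food, toys


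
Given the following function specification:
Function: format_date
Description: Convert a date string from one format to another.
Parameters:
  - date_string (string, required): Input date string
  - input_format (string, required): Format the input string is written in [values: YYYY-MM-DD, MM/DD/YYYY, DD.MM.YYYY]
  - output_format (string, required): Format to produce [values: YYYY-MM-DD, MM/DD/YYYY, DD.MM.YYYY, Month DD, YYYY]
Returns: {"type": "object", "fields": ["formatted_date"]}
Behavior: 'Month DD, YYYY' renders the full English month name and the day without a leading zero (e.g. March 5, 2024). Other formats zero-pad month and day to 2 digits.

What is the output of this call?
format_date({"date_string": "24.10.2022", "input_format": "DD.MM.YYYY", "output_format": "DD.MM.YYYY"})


Parse '24.10.2022' as DD.MM.YYYY: year=2022, month=10, day=24
Render as DD.MM.YYYY: 24.10.2022
Output:
{"formatted_date": "24.10.2022"}


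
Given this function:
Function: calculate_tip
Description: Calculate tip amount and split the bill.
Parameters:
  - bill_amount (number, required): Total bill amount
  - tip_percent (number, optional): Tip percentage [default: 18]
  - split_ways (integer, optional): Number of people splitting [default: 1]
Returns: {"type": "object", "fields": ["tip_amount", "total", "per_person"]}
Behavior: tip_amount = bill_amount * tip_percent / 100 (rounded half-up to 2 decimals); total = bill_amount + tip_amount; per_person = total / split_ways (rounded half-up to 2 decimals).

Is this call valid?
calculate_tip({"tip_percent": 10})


Checking required parameters...
Missing required parameter: bill_amount
Invalid - missing required parameter 'bill_amount'


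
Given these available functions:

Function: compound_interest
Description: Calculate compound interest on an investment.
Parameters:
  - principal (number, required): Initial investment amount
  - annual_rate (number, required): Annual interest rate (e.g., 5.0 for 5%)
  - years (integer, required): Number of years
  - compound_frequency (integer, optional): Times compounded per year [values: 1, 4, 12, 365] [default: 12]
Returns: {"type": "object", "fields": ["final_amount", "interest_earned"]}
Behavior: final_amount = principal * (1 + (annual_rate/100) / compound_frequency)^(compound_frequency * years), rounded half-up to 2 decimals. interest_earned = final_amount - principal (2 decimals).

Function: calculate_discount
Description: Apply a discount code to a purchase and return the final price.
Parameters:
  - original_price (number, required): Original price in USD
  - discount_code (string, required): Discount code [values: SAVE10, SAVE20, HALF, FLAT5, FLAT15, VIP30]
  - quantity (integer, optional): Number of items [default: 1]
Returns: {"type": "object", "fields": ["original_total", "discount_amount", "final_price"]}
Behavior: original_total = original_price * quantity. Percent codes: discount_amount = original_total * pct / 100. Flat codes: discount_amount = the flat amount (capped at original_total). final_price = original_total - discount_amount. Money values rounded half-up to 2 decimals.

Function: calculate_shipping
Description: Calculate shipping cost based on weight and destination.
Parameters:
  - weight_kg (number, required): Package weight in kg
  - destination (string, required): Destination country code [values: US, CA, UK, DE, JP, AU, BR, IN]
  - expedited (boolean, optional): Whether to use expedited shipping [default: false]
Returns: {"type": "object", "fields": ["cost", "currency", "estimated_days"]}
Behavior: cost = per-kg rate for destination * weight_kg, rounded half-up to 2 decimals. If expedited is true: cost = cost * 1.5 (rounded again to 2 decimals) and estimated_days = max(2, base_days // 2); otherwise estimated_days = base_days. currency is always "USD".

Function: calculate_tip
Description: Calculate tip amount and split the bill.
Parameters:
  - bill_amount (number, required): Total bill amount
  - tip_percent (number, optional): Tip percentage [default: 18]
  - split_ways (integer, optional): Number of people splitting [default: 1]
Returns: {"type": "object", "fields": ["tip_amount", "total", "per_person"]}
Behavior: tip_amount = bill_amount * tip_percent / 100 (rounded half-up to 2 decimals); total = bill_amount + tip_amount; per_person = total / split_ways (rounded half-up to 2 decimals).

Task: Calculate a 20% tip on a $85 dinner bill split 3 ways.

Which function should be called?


The task needs a function whose description is: Calculate tip amount and split the bill.
calculate_tip


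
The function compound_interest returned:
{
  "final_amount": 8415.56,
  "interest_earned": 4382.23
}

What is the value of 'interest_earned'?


4382.23


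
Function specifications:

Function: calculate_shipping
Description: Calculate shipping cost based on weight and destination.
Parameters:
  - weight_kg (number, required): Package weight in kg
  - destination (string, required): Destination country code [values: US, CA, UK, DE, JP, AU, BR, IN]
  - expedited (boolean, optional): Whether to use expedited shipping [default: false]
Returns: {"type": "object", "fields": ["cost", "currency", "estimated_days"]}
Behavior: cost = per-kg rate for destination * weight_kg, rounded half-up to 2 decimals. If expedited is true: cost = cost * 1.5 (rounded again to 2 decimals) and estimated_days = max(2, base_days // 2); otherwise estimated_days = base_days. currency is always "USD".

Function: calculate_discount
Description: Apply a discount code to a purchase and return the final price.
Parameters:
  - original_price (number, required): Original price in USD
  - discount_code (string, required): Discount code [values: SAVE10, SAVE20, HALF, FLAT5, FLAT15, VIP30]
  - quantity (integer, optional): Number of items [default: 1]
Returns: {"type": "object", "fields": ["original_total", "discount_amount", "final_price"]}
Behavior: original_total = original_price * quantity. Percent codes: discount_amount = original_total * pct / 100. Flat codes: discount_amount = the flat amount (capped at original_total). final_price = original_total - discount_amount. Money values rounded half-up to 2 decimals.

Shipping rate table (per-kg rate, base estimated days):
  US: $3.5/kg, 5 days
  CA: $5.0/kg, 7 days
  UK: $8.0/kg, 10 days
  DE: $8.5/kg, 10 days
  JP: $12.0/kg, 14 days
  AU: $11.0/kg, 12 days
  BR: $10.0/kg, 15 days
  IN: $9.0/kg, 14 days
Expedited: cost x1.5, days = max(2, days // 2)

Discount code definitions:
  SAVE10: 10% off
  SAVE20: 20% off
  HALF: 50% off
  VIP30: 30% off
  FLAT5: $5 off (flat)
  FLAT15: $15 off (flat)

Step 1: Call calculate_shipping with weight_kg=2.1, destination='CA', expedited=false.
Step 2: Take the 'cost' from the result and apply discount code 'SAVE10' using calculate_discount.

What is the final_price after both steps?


Step 1: calculate_shipping(weight_kg=2.1, destination=CA, expedited=false)
  Rate for CA: $5.0/kg, base 7 days
  cost = 5.0 * 2.1 = 10.5 -> 10.50
  expedited not set/false: estimated_days = 7
  -> cost = 10.50 USD
Step 2: calculate_discount(original_price=10.5, discount_code=SAVE10, quantity=1)
  original_total = 10.5 * 1 = 10.50
  SAVE10 = 10% off: discount_amount = 10.50 * 10/100 = 1.05 -> 1.05
  final_price = 10.50 - 1.05 = 9.45
  -> final_price = 9.45
$9.45


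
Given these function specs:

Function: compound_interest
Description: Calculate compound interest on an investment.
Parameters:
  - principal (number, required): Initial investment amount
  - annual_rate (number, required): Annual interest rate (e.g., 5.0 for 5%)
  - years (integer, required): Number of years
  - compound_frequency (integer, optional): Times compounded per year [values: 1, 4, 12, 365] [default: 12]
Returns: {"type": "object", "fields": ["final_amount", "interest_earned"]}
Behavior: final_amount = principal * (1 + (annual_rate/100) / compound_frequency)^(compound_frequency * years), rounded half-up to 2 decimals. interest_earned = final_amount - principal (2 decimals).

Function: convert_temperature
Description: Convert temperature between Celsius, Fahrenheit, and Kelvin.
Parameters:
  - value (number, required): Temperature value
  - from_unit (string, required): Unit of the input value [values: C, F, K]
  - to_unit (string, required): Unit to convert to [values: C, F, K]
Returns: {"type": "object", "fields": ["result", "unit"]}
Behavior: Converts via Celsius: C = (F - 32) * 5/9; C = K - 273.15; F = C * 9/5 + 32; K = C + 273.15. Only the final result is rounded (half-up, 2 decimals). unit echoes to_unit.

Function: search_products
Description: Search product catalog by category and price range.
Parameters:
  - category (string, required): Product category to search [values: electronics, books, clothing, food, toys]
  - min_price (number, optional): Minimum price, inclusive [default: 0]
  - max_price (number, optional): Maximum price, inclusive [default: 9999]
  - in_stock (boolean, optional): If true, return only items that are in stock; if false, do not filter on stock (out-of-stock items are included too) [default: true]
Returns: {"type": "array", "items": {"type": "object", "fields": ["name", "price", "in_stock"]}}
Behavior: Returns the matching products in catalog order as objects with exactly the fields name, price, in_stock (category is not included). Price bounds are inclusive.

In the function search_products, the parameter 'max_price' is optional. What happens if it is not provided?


The search_products spec declares:
  - max_price (number, optional): Maximum price, inclusive [default: 9999]
It defaults to 9999


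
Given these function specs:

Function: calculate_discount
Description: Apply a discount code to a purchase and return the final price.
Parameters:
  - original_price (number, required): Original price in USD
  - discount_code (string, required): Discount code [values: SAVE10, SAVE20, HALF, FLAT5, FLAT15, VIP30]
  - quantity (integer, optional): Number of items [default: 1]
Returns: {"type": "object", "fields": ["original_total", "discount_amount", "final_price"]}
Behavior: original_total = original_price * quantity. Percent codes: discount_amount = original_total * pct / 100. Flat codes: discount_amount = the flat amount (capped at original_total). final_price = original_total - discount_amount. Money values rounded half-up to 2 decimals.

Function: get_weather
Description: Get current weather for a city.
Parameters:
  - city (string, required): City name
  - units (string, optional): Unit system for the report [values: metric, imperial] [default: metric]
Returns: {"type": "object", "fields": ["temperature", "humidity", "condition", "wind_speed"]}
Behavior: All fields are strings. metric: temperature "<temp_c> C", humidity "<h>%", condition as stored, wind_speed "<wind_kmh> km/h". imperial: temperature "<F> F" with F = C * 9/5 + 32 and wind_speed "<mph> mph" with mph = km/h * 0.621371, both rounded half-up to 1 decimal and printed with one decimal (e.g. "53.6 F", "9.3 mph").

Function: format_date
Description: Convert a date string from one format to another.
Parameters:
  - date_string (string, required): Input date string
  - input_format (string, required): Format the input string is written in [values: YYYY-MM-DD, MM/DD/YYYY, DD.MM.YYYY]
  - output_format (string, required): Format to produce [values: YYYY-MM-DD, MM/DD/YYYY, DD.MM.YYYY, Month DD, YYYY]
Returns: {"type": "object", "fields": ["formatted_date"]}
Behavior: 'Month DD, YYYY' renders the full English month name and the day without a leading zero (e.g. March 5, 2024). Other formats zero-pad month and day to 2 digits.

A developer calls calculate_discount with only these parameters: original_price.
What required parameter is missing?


Required parameters: original_price, discount_code
Provided: original_price
Missing: discount_code
discount_code


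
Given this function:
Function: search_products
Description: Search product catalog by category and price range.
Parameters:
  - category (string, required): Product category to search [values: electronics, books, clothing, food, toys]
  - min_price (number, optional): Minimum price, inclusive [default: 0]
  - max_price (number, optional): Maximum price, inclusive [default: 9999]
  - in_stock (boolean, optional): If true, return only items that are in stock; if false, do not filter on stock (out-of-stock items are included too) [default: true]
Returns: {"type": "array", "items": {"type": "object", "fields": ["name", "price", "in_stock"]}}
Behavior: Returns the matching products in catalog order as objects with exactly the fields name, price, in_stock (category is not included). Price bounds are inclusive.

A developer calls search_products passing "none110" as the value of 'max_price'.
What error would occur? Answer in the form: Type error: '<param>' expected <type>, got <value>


Spec: 'max_price' is declared as number; "none110" is a string.
Type error: 'max_price' expected number, got "none110"


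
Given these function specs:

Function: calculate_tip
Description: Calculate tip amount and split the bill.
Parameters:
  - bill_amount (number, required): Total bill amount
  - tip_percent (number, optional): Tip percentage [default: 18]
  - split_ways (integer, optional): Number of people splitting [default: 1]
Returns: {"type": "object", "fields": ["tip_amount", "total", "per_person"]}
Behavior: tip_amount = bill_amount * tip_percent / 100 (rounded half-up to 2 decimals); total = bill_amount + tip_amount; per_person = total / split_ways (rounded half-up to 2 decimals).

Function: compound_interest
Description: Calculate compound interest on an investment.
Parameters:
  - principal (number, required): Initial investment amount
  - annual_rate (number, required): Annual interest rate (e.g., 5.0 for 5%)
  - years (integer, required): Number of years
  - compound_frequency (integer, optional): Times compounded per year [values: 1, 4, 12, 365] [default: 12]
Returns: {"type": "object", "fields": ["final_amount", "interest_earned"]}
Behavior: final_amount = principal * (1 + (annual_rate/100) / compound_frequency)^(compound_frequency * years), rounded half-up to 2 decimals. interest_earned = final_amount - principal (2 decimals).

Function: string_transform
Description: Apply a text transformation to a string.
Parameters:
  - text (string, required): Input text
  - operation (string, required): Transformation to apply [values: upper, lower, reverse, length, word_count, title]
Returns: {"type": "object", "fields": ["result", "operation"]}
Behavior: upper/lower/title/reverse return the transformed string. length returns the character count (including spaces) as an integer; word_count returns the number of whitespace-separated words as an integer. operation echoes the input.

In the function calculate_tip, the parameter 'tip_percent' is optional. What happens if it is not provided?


The calculate_tip spec declares:
  - tip_percent (number, optional): Tip percentage [default: 18]
It defaults to 18


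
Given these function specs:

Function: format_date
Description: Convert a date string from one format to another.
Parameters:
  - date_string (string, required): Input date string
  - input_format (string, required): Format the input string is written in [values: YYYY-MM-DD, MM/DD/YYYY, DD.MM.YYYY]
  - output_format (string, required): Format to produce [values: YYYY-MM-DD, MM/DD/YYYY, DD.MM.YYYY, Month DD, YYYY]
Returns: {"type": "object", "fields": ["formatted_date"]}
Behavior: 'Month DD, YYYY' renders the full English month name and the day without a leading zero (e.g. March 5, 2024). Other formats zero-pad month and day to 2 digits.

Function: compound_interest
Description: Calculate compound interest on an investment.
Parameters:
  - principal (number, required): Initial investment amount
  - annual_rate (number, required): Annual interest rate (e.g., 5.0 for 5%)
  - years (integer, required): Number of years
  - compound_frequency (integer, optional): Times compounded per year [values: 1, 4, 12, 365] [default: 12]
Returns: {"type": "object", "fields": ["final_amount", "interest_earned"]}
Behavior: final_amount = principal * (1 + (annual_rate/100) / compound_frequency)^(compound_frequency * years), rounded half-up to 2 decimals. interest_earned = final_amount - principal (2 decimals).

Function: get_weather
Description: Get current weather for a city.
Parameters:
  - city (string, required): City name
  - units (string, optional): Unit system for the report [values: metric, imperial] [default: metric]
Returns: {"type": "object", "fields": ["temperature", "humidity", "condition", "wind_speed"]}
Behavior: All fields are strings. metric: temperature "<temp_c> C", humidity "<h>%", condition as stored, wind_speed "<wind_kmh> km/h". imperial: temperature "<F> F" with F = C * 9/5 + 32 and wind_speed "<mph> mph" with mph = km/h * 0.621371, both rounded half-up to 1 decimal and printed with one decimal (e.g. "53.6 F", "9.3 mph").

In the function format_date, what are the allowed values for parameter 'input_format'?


The format_date spec declares:
  - input_format (string, required): Format the input string is written in [values: YYYY-MM-DD, MM/DD/YYYY, DD.MM.YYYY]
Allowed values:
YYYY-MM-DD, MM/DD/YYYY, DD.MM.YYYY


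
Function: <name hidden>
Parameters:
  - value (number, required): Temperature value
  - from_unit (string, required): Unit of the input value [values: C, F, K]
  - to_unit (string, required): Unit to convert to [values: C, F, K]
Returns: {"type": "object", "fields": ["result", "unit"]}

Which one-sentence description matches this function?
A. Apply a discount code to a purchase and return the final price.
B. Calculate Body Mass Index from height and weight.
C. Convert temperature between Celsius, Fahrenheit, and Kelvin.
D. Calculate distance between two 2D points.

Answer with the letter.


Parameters value, from_unit, to_unit and return ["result", "unit"] fit: Convert temperature between Celsius, Fahrenheit, and Kelvin.
C


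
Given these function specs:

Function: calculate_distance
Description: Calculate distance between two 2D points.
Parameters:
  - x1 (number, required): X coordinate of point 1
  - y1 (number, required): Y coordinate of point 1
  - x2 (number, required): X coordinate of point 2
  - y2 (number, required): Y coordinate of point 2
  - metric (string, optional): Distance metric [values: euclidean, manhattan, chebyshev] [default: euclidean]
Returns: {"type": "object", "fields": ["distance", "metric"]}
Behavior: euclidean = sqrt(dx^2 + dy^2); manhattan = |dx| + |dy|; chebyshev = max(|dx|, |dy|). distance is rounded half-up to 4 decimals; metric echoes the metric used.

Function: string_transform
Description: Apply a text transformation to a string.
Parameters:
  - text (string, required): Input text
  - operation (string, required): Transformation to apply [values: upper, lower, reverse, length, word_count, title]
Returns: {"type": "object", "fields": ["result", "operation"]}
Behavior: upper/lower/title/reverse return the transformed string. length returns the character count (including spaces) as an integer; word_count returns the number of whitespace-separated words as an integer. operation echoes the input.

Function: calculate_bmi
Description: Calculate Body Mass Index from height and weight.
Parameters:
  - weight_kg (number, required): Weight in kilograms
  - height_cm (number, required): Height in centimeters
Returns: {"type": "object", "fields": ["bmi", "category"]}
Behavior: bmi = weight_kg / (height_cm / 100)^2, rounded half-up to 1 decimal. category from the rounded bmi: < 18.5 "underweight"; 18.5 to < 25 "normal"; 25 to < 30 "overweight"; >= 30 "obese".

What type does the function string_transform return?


The string_transform spec declares Returns: {"type": "object", "fields": ["result", "operation"]}
Type:
object


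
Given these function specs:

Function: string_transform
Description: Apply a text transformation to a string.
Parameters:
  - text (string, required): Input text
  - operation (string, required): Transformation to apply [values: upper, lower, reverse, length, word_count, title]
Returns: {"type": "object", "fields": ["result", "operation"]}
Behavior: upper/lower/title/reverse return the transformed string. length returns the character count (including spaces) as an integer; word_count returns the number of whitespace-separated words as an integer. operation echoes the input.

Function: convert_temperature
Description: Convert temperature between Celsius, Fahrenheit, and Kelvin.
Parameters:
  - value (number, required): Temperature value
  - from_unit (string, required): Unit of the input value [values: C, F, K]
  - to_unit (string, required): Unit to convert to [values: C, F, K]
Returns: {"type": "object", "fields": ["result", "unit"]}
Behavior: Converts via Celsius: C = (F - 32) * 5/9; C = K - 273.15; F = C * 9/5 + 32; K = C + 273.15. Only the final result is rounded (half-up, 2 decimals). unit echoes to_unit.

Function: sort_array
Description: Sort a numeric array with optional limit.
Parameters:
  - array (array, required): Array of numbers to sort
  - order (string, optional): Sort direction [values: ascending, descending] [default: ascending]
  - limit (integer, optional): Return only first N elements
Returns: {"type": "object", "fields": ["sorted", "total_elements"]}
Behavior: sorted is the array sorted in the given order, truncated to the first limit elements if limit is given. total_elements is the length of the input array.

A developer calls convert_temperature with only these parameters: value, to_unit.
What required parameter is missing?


Required parameters: value, from_unit, to_unit
Provided: value, to_unit
Missing: from_unit
from_unit


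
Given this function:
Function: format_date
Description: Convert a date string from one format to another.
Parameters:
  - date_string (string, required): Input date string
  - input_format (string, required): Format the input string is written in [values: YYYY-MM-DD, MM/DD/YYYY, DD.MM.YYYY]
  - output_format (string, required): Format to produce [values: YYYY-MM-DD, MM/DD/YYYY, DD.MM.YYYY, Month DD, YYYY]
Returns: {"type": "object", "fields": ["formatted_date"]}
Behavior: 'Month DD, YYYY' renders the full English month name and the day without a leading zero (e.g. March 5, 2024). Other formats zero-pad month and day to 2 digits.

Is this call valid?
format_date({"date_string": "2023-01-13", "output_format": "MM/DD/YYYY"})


Checking required parameters...
Missing required parameter: input_format
Invalid - missing required parameter 'input_format'


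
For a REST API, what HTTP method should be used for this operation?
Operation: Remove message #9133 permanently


GET = read, POST = create, PUT = update/replace, DELETE = remove
This operation is a removal.
DELETE


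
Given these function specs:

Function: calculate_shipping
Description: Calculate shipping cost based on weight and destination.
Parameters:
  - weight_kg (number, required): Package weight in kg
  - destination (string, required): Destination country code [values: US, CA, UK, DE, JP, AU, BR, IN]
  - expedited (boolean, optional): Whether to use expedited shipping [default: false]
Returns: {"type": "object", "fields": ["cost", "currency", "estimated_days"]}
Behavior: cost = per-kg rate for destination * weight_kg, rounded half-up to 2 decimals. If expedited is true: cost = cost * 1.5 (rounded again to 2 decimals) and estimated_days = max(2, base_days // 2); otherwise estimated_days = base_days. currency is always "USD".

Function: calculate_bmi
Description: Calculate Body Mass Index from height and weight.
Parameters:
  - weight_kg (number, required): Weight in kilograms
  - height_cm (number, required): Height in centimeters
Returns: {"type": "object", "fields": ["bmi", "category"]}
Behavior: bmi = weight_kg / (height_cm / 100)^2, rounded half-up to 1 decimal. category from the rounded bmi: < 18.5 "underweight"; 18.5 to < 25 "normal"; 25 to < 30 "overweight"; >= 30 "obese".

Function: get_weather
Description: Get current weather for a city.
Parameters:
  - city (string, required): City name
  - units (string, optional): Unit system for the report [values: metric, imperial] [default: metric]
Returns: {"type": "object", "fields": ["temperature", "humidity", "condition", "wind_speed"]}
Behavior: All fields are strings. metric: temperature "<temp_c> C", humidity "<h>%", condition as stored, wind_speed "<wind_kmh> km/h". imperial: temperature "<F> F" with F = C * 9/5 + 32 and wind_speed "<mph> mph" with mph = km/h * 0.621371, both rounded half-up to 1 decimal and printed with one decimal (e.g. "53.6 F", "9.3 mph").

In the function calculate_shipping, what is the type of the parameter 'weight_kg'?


The calculate_shipping spec declares:
  - weight_kg (number, required): Package weight in kg
Type:
number


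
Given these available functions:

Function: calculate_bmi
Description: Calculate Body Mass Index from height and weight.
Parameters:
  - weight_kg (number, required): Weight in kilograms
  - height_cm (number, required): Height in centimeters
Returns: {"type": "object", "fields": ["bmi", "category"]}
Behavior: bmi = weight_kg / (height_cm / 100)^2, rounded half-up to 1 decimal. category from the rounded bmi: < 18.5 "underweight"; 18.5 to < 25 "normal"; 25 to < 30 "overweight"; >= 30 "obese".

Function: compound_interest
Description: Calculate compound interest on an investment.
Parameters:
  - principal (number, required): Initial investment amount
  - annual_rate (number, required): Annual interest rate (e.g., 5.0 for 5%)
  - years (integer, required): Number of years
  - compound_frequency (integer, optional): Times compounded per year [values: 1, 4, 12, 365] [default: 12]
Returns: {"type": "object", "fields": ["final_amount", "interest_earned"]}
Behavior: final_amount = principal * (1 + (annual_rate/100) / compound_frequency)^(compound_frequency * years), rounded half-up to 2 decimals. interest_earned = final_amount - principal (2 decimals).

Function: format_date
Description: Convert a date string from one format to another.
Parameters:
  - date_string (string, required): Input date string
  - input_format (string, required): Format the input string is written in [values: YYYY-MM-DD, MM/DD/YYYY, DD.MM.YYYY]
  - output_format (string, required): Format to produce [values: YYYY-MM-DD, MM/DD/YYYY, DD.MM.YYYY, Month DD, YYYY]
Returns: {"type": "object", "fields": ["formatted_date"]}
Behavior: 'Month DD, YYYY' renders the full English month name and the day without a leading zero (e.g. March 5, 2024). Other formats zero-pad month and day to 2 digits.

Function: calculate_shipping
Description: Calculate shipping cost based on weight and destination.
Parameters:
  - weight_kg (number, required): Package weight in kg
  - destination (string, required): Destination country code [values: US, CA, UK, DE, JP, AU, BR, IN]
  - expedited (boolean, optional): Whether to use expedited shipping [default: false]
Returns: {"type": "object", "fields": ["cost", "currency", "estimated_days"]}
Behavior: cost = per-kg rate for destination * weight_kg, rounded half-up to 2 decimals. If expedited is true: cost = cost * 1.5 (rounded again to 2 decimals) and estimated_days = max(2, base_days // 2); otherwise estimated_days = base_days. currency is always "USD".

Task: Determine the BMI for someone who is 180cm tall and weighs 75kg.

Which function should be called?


The task needs a function whose description is: Calculate Body Mass Index from height and weight.
calculate_bmi


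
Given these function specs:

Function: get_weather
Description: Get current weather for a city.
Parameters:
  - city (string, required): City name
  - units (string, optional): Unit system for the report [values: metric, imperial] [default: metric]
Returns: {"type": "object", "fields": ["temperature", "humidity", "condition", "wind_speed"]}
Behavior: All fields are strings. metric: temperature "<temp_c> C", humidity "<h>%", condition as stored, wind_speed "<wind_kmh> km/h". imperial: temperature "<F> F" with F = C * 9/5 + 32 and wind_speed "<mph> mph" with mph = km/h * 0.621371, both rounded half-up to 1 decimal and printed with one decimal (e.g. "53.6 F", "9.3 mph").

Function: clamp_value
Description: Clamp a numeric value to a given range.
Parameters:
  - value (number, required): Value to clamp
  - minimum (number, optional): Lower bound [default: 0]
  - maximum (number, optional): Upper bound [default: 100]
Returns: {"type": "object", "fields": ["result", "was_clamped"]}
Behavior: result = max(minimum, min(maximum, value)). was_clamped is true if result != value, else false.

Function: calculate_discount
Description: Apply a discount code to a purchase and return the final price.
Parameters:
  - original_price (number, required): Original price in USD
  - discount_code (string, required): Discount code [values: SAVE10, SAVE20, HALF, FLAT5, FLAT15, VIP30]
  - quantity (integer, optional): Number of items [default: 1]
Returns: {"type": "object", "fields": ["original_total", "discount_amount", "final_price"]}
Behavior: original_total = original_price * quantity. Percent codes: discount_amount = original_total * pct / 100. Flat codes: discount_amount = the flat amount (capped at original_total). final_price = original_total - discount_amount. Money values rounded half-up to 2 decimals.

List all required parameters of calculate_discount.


Parameters of calculate_discount and their required/optional flag:
  original_price: required
  discount_code: required
  quantity: optional
discount_code, original_price
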